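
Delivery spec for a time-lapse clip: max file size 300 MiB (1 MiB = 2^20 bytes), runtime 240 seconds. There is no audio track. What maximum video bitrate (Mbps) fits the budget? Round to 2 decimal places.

10.49 Mbps

Budget: 300 MiB = 2516.6 Mb.
Total bitrate budget: 2516.6 Mb / 240 s = 10.486 Mbps.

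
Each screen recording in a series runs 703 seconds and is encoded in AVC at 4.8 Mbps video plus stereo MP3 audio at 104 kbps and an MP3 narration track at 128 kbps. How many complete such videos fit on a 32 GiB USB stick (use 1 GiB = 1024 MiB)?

77

Audio total: 104 + 128 = 232 kbps = 0.232 Mbps.
Total bitrate: 5.032 Mbps.
Per item: 5.032 Mbps × 703 s = 3,537 Mb = 442.2 MB.
Capacity: 32 GiB = 274,878 Mb; 77.70 items → 77 complete.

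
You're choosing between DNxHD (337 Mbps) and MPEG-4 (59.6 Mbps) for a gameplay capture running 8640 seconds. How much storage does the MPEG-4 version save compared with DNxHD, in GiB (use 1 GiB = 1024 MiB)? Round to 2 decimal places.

DNxHD: 337.000 Mbps × 8640 s = 2911680.0 Mb = 338.964 GiB.
MPEG-4: 59.600 Mbps × 8640 s = 514944.0 Mb = 59.947 GiB.
Saving: 338.964 − 59.947 = 279.017 GiB.

279.02 GiB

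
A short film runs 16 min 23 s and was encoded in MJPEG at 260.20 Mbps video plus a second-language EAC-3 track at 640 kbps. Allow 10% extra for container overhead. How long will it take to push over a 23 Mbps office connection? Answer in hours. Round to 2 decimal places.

3.41 hours

16 min 23 s = 983 s
Audio: 640 kbps = 0.640 Mbps.
Total bitrate: 260.840 Mbps.
File: 260.840 Mbps × 983 s = 256405.7 Mb.
With 10% container overhead: ×1.10. → 282046.3 Mb.
At 23 Mbps: 282046.3 / 23 = 12262.9 s ≈ 3.41 hours.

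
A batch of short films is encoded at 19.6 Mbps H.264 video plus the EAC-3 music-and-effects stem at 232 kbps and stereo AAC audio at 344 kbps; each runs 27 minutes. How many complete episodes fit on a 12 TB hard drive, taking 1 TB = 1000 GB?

27 min = 1620 s
Audio total: 232 + 344 = 576 kbps = 0.576 Mbps.
Total bitrate: 20.176 Mbps.
Per item: 20.176 Mbps × 1620 s = 32,685 Mb = 4,086 MB.
Capacity: 12 TB = 96,000,000 Mb; 2937.12 items → 2937 complete.

2937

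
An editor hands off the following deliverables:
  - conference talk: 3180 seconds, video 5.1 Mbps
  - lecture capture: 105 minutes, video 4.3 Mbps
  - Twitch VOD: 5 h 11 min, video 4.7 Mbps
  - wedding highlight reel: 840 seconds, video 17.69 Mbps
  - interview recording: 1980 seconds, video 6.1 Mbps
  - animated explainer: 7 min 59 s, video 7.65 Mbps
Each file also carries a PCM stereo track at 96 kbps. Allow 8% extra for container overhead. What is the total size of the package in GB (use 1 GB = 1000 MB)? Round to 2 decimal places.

Audio: 96 kbps = 0.096 Mbps.
conference talk: 5.196 Mbps × 3180 s × 1.08 = 17845.1 Mb
lecture capture: 4.396 Mbps × 6300 s × 1.08 = 29910.4 Mb
Twitch VOD: 4.796 Mbps × 18660 s × 1.08 = 96652.8 Mb
wedding highlight reel: 17.786 Mbps × 840 s × 1.08 = 16135.5 Mb
interview recording: 6.196 Mbps × 1980 s × 1.08 = 13249.5 Mb
animated explainer: 7.746 Mbps × 479 s × 1.08 = 4007.2 Mb
Total: 177800.5 Mb = 22225.1 MB.
= 22.23 GB.

22.23 GB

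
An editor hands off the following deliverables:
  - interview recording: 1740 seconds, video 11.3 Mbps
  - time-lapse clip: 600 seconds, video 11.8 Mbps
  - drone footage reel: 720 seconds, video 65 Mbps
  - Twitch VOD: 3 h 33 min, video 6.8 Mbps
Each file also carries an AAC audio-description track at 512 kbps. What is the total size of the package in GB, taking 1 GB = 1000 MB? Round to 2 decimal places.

21.07 GB

Audio: 512 kbps = 0.512 Mbps.
interview recording: 11.812 Mbps × 1740 s = 20552.9 Mb
time-lapse clip: 12.312 Mbps × 600 s = 7387.2 Mb
drone footage reel: 65.512 Mbps × 720 s = 47168.6 Mb
Twitch VOD: 7.312 Mbps × 12780 s = 93447.4 Mb
Total: 168556.1 Mb = 21069.5 MB.
= 21.07 GB.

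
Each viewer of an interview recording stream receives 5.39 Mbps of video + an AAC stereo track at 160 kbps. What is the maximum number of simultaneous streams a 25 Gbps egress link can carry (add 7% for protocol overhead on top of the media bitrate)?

4209

Audio: 160 kbps = 0.160 Mbps.
Per-viewer media rate: 5.550 Mbps.
On the wire with 7% overhead: 5.939 Mbps.
25 Gbps = 25,000 Mbps; 25,000 / 5.939 = 4209.82 → 4209 viewers.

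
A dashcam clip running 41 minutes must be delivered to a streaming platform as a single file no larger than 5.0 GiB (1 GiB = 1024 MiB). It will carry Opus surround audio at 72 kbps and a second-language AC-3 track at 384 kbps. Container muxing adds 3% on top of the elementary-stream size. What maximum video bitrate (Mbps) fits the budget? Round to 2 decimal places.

Budget: 5.0 GiB = 42949.7 Mb.
Stream payload after overhead: 42949.7 / 1.03 = 41698.7 Mb.
41 min = 2460 s
Total bitrate budget: 41698.7 Mb / 2460 s = 16.951 Mbps.
Audio total: 72 + 384 = 456 kbps = 0.456 Mbps.
Video: 16.951 − 0.456 = 16.495 Mbps.

16.49 Mbps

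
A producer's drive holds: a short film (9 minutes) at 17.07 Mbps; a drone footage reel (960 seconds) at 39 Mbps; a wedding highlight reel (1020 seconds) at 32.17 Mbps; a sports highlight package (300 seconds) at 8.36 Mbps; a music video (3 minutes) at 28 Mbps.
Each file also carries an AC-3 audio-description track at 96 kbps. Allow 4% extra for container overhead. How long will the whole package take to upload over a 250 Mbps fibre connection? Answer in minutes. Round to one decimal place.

Audio: 96 kbps = 0.096 Mbps.
short film: 17.166 Mbps × 540 s × 1.04 = 9640.4 Mb
drone footage reel: 39.096 Mbps × 960 s × 1.04 = 39033.4 Mb
wedding highlight reel: 32.266 Mbps × 1020 s × 1.04 = 34227.8 Mb
sports highlight package: 8.456 Mbps × 300 s × 1.04 = 2638.3 Mb
music video: 28.096 Mbps × 180 s × 1.04 = 5259.6 Mb
Total: 90799.5 Mb = 11349.9 MB.
At 250 Mbps: 90799.5 / 250 = 363 s ≈ 6.05 minutes.

6.1 minutes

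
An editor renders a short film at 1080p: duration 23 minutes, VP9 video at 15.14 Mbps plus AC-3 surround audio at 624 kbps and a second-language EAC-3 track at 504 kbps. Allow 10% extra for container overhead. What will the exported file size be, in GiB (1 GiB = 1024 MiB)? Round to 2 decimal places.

23 min = 1380 s
Audio total: 624 + 504 = 1128 kbps = 1.128 Mbps.
Total bitrate: 15.14 + 1.128 = 16.268 Mbps.
Stream data: 16.268 Mbps × 1380 s = 22449.8 Mb.
With 10% container overhead: ×1.10.
24,695 Mb = 3,086,853,000 bytes ÷ 1,073,741,824 = 2.875 GiB.

2.87 GiB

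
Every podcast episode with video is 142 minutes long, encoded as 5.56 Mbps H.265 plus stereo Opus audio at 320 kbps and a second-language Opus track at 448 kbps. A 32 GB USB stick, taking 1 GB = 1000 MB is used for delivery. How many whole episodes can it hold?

142 min = 8520 s
Audio total: 320 + 448 = 768 kbps = 0.768 Mbps.
Total bitrate: 6.328 Mbps.
Per item: 6.328 Mbps × 8520 s = 53,915 Mb = 6,739 MB.
Capacity: 32 GB = 256,000 Mb; 4.75 items → 4 complete.

4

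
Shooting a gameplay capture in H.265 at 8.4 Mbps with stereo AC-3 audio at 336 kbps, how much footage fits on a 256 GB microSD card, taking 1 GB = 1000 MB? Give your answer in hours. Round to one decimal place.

65.1 hours

Audio: 336 kbps = 0.336 Mbps.
Total bitrate: 8.4 + 0.336 = 8.736 Mbps.
Capacity: 256 GB = 2,048,000 Mb.
Recording time: 2,048,000 / 8.736 = 234,432 s ≈ 65.1 hours.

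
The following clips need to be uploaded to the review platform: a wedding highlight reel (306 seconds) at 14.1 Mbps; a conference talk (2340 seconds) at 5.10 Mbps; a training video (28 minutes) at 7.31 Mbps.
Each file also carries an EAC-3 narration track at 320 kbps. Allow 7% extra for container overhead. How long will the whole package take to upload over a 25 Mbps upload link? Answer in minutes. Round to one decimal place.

Audio: 320 kbps = 0.320 Mbps.
wedding highlight reel: 14.420 Mbps × 306 s × 1.07 = 4721.4 Mb
conference talk: 5.420 Mbps × 2340 s × 1.07 = 13570.6 Mb
training video: 7.630 Mbps × 1680 s × 1.07 = 13715.7 Mb
Total: 32007.7 Mb = 4001.0 MB.
At 25 Mbps: 32007.7 / 25 = 1280 s ≈ 21.3 minutes.

21.3 minutes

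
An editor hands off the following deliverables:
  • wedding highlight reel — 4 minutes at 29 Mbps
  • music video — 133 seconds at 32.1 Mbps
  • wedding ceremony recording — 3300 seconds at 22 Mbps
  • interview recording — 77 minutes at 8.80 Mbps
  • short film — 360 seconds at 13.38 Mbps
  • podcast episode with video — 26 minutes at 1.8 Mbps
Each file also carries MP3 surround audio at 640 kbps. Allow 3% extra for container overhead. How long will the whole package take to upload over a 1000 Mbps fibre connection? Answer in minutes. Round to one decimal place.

2.4 minutes

Audio: 640 kbps = 0.640 Mbps.
wedding highlight reel: 29.640 Mbps × 240 s × 1.03 = 7327.0 Mb
music video: 32.740 Mbps × 133 s × 1.03 = 4485.1 Mb
wedding ceremony recording: 22.640 Mbps × 3300 s × 1.03 = 76953.4 Mb
interview recording: 9.440 Mbps × 4620 s × 1.03 = 44921.2 Mb
short film: 14.020 Mbps × 360 s × 1.03 = 5198.6 Mb
podcast episode with video: 2.440 Mbps × 1560 s × 1.03 = 3920.6 Mb
Total: 142805.8 Mb = 17850.7 MB.
At 1000 Mbps: 142805.8 / 1000 = 143 s ≈ 2.38 minutes.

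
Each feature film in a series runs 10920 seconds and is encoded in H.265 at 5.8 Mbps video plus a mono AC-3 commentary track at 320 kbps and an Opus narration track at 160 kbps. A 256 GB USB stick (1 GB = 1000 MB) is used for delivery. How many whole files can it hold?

Audio total: 320 + 160 = 480 kbps = 0.480 Mbps.
Total bitrate: 6.280 Mbps.
Per item: 6.280 Mbps × 10920 s = 68,578 Mb = 8,572 MB.
Capacity: 256 GB = 2,048,000 Mb; 29.86 items → 29 complete.

29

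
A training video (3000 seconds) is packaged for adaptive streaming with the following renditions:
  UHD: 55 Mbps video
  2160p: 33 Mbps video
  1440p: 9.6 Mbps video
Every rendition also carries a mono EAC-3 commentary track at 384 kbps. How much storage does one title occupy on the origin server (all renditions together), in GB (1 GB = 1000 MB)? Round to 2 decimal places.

37.03 GB

Audio: 384 kbps = 0.384 Mbps.
Sum of rendition bitrates: (55+0.384) + (33+0.384) + (9.6+0.384) = 98.752 Mbps.
× 3000 s = 296,256 Mb = 37,032 MB = 37.03 GB.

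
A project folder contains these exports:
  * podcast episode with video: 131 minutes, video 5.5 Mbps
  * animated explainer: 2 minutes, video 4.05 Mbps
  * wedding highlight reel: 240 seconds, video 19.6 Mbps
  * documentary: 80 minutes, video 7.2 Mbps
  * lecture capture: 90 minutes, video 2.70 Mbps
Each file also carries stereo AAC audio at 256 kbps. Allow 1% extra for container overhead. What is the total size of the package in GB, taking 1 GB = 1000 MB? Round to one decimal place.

Audio: 256 kbps = 0.256 Mbps.
podcast episode with video: 5.756 Mbps × 7860 s × 1.01 = 45694.6 Mb
animated explainer: 4.306 Mbps × 120 s × 1.01 = 521.9 Mb
wedding highlight reel: 19.856 Mbps × 240 s × 1.01 = 4813.1 Mb
documentary: 7.456 Mbps × 4800 s × 1.01 = 36146.7 Mb
lecture capture: 2.956 Mbps × 5400 s × 1.01 = 16122.0 Mb
Total: 103298.3 Mb = 12912.3 MB.
= 12.91 GB.

12.9 GB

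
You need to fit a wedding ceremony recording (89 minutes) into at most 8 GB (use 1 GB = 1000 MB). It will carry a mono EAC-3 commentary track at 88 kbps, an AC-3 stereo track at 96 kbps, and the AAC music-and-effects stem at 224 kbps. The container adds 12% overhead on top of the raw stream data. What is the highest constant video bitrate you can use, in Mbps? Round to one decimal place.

10.3 Mbps

Budget: 8 GB = 64000.0 Mb.
Stream payload after overhead: 64000.0 / 1.12 = 57142.9 Mb.
89 min = 5340 s
Total bitrate budget: 57142.9 Mb / 5340 s = 10.701 Mbps.
Audio total: 88 + 96 + 224 = 408 kbps = 0.408 Mbps.
Video: 10.701 − 0.408 = 10.293 Mbps.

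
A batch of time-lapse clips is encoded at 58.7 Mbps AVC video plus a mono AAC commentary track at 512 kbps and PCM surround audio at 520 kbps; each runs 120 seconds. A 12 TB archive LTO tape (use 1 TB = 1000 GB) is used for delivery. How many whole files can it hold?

13393

Audio total: 512 + 520 = 1032 kbps = 1.032 Mbps.
Total bitrate: 59.732 Mbps.
Per item: 59.732 Mbps × 120 s = 7,168 Mb = 896.0 MB.
Capacity: 12 TB = 96,000,000 Mb; 13393.16 items → 13393 complete.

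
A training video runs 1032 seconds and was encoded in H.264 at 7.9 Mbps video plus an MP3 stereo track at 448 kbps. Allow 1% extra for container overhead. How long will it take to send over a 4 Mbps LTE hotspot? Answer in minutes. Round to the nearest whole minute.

36 minutes

Audio: 448 kbps = 0.448 Mbps.
Total bitrate: 8.348 Mbps.
File: 8.348 Mbps × 1032 s = 8615.1 Mb.
With 1% container overhead: ×1.01. → 8701.3 Mb.
At 4 Mbps: 8701.3 / 4 = 2175.3 s ≈ 36.3 minutes.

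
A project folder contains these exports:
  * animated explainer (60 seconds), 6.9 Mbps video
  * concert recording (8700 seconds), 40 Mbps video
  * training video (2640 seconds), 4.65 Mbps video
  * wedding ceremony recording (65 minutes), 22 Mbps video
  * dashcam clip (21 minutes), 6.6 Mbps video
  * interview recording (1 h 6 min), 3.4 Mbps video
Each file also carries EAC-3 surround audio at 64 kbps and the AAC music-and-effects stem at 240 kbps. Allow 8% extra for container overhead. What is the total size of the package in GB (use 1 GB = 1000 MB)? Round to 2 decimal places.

64.06 GB

Audio total: 64 + 240 = 304 kbps = 0.304 Mbps.
animated explainer: 7.204 Mbps × 60 s × 1.08 = 466.8 Mb
concert recording: 40.304 Mbps × 8700 s × 1.08 = 378696.4 Mb
training video: 4.954 Mbps × 2640 s × 1.08 = 14124.8 Mb
wedding ceremony recording: 22.304 Mbps × 3900 s × 1.08 = 93944.4 Mb
dashcam clip: 6.904 Mbps × 1260 s × 1.08 = 9395.0 Mb
interview recording: 3.704 Mbps × 3960 s × 1.08 = 15841.3 Mb
Total: 512468.7 Mb = 64058.6 MB.
= 64.06 GB.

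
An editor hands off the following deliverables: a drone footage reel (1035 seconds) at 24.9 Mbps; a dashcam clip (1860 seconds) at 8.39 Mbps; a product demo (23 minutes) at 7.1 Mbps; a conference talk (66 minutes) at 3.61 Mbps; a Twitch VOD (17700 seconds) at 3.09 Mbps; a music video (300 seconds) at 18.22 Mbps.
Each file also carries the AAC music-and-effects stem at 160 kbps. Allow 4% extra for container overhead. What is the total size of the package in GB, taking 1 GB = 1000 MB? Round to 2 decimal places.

16.88 GB

Audio: 160 kbps = 0.160 Mbps.
drone footage reel: 25.060 Mbps × 1035 s × 1.04 = 26974.6 Mb
dashcam clip: 8.550 Mbps × 1860 s × 1.04 = 16539.1 Mb
product demo: 7.260 Mbps × 1380 s × 1.04 = 10419.6 Mb
conference talk: 3.770 Mbps × 3960 s × 1.04 = 15526.4 Mb
Twitch VOD: 3.250 Mbps × 17700 s × 1.04 = 59826.0 Mb
music video: 18.380 Mbps × 300 s × 1.04 = 5734.6 Mb
Total: 135020.2 Mb = 16877.5 MB.
= 16.88 GB.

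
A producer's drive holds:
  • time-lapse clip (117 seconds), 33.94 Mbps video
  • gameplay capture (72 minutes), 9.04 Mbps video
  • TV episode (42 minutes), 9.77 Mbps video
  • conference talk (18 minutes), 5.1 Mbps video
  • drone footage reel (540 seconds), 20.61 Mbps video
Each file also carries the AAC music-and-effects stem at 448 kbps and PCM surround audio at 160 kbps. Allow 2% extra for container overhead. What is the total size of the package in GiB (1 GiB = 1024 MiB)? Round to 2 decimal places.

10.63 GiB

Audio total: 448 + 160 = 608 kbps = 0.608 Mbps.
time-lapse clip: 34.548 Mbps × 117 s × 1.02 = 4123.0 Mb
gameplay capture: 9.648 Mbps × 4320 s × 1.02 = 42512.9 Mb
TV episode: 10.378 Mbps × 2520 s × 1.02 = 26675.6 Mb
conference talk: 5.708 Mbps × 1080 s × 1.02 = 6287.9 Mb
drone footage reel: 21.218 Mbps × 540 s × 1.02 = 11686.9 Mb
Total: 91286.3 Mb = 11410.8 MB.
= 10.63 GiB.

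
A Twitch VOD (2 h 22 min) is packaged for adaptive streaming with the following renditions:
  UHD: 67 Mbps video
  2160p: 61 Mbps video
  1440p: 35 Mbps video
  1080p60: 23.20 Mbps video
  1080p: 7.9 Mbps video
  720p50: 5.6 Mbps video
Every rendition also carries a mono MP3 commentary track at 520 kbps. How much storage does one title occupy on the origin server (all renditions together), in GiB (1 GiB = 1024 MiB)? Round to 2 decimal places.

2 h 22 min = 142 min = 8520 s
Audio: 520 kbps = 0.520 Mbps.
Sum of rendition bitrates: (67+0.520) + (61+0.520) + (35+0.520) + (23.20+0.520) + (7.9+0.520) + (5.6+0.520) = 202.820 Mbps.
× 8520 s = 1,728,026 Mb = 216,003 MB = 201.2 GiB.

201.17 GiB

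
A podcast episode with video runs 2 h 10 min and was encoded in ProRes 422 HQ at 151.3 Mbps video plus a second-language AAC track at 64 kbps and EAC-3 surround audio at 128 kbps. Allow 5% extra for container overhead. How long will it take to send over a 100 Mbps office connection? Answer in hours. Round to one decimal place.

2 h 10 min = 130 min = 7800 s
Audio total: 64 + 128 = 192 kbps = 0.192 Mbps.
Total bitrate: 151.492 Mbps.
File: 151.492 Mbps × 7800 s = 1181637.6 Mb.
With 5% container overhead: ×1.05. → 1240719.5 Mb.
At 100 Mbps: 1240719.5 / 100 = 12407.2 s ≈ 3.45 hours.

3.4 hours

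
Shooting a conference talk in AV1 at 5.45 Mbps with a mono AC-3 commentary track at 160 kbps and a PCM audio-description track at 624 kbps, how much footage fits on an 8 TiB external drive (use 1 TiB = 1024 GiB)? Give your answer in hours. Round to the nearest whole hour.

3136 hours

Audio total: 160 + 624 = 784 kbps = 0.784 Mbps.
Total bitrate: 5.45 + 0.784 = 6.234 Mbps.
Capacity: 8 TiB = 70,368,744 Mb.
Recording time: 70,368,744 / 6.234 = 11,287,896 s ≈ 3,136 hours.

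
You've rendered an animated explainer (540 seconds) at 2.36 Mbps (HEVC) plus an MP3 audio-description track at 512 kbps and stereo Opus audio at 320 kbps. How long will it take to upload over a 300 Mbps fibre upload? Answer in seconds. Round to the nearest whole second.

Audio total: 512 + 320 = 832 kbps = 0.832 Mbps.
Total bitrate: 3.192 Mbps.
File: 3.192 Mbps × 540 s = 1723.7 Mb.
At 300 Mbps: 1723.7 / 300 = 5.7 s ≈ 5.75 seconds.

6 seconds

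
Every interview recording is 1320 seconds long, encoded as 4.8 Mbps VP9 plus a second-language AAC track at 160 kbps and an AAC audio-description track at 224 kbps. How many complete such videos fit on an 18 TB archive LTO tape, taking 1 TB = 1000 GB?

21043

Audio total: 160 + 224 = 384 kbps = 0.384 Mbps.
Total bitrate: 5.184 Mbps.
Per item: 5.184 Mbps × 1320 s = 6,843 Mb = 855.4 MB.
Capacity: 18 TB = 144,000,000 Mb; 21043.77 items → 21043 complete.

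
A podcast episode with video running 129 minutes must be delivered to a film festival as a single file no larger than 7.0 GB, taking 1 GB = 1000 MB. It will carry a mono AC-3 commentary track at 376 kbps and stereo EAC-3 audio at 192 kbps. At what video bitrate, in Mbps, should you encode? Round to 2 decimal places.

Budget: 7.0 GB = 56000.0 Mb.
129 min = 7740 s
Total bitrate budget: 56000.0 Mb / 7740 s = 7.235 Mbps.
Audio total: 376 + 192 = 568 kbps = 0.568 Mbps.
Video: 7.235 − 0.568 = 6.667 Mbps.

6.67 Mbps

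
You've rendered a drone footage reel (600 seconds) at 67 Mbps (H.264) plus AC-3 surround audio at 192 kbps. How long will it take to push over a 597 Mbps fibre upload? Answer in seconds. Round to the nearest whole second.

Audio: 192 kbps = 0.192 Mbps.
Total bitrate: 67.192 Mbps.
File: 67.192 Mbps × 600 s = 40315.2 Mb.
At 597 Mbps: 40315.2 / 597 = 67.5 s ≈ 67.5 seconds.

68 seconds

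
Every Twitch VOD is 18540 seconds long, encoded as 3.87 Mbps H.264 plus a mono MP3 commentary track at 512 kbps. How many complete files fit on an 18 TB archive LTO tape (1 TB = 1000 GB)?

Audio: 512 kbps = 0.512 Mbps.
Total bitrate: 4.382 Mbps.
Per item: 4.382 Mbps × 18540 s = 81,242 Mb = 10,155 MB.
Capacity: 18 TB = 144,000,000 Mb; 1772.48 items → 1772 complete.

1772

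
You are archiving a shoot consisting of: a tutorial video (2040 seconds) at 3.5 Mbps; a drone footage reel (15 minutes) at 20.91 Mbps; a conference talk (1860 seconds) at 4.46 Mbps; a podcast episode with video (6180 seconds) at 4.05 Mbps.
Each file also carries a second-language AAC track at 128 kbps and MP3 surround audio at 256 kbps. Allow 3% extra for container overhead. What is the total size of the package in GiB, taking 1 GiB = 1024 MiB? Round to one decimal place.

Audio total: 128 + 256 = 384 kbps = 0.384 Mbps.
tutorial video: 3.884 Mbps × 2040 s × 1.03 = 8161.1 Mb
drone footage reel: 21.294 Mbps × 900 s × 1.03 = 19739.5 Mb
conference talk: 4.844 Mbps × 1860 s × 1.03 = 9280.1 Mb
podcast episode with video: 4.434 Mbps × 6180 s × 1.03 = 28224.2 Mb
Total: 65404.9 Mb = 8175.6 MB.
= 7.614 GiB.

7.6 GiB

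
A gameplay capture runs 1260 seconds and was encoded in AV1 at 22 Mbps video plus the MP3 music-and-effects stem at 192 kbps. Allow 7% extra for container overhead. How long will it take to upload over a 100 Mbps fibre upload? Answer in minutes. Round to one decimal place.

5.0 minutes

Audio: 192 kbps = 0.192 Mbps.
Total bitrate: 22.192 Mbps.
File: 22.192 Mbps × 1260 s = 27961.9 Mb.
With 7% container overhead: ×1.07. → 29919.3 Mb.
At 100 Mbps: 29919.3 / 100 = 299.2 s ≈ 4.99 minutes.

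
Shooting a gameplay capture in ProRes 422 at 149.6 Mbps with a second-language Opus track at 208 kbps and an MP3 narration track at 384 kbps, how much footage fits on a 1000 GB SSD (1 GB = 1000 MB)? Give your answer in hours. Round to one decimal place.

14.8 hours

Audio total: 208 + 384 = 592 kbps = 0.592 Mbps.
Total bitrate: 149.6 + 0.592 = 150.192 Mbps.
Capacity: 1000 GB = 8,000,000 Mb.
Recording time: 8,000,000 / 150.192 = 53,265 s ≈ 14.8 hours.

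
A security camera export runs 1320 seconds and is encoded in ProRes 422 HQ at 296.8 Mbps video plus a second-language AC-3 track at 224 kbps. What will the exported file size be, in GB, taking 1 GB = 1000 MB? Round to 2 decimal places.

Audio: 224 kbps = 0.224 Mbps.
Total bitrate: 296.8 + 0.224 = 297.024 Mbps.
Stream data: 297.024 Mbps × 1320 s = 392071.7 Mb.
392,072 Mb ÷ 8 = 49,009 MB → 49.01 GB.

49.01 GB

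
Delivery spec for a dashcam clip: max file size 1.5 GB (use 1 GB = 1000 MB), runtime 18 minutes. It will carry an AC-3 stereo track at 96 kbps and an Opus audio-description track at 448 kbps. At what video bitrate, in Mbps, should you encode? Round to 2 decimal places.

Budget: 1.5 GB = 12000.0 Mb.
18 min = 1080 s
Total bitrate budget: 12000.0 Mb / 1080 s = 11.111 Mbps.
Audio total: 96 + 448 = 544 kbps = 0.544 Mbps.
Video: 11.111 − 0.544 = 10.567 Mbps.

10.57 Mbps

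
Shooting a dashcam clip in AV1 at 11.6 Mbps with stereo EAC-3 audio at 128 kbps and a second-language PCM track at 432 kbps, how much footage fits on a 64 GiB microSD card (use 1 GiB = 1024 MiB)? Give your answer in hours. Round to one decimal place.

12.6 hours

Audio total: 128 + 432 = 560 kbps = 0.560 Mbps.
Total bitrate: 11.6 + 0.560 = 12.160 Mbps.
Capacity: 64 GiB = 549,756 Mb.
Recording time: 549,756 / 12.160 = 45,210 s ≈ 12.6 hours.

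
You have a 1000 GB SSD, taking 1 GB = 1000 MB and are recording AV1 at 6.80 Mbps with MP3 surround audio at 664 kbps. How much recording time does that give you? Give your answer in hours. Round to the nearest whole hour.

Audio: 664 kbps = 0.664 Mbps.
Total bitrate: 6.80 + 0.664 = 7.464 Mbps.
Capacity: 1000 GB = 8,000,000 Mb.
Recording time: 8,000,000 / 7.464 = 1,071,811 s ≈ 298 hours.

298 hours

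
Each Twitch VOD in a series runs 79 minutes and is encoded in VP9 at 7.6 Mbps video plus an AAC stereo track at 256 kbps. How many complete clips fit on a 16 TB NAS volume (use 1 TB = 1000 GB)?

3437

79 min = 4740 s
Audio: 256 kbps = 0.256 Mbps.
Total bitrate: 7.856 Mbps.
Per item: 7.856 Mbps × 4740 s = 37,237 Mb = 4,655 MB.
Capacity: 16 TB = 128,000,000 Mb; 3437.40 items → 3437 complete.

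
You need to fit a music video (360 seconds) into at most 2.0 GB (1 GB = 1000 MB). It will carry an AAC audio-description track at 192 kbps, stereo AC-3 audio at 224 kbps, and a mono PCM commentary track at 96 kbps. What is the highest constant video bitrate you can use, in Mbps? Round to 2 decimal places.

43.93 Mbps

Budget: 2.0 GB = 16000.0 Mb.
Total bitrate budget: 16000.0 Mb / 360 s = 44.444 Mbps.
Audio total: 192 + 224 + 96 = 512 kbps = 0.512 Mbps.
Video: 44.444 − 0.512 = 43.932 Mbps.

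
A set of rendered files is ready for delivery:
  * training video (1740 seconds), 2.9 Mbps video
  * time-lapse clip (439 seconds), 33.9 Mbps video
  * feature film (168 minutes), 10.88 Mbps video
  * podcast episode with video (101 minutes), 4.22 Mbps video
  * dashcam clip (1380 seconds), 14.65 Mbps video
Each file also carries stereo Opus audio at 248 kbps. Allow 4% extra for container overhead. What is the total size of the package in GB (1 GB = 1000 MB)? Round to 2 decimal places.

Audio: 248 kbps = 0.248 Mbps.
training video: 3.148 Mbps × 1740 s × 1.04 = 5696.6 Mb
time-lapse clip: 34.148 Mbps × 439 s × 1.04 = 15590.6 Mb
feature film: 11.128 Mbps × 10080 s × 1.04 = 116657.0 Mb
podcast episode with video: 4.468 Mbps × 6060 s × 1.04 = 28159.1 Mb
dashcam clip: 14.898 Mbps × 1380 s × 1.04 = 21381.6 Mb
Total: 187485.0 Mb = 23435.6 MB.
= 23.44 GB.

23.44 GB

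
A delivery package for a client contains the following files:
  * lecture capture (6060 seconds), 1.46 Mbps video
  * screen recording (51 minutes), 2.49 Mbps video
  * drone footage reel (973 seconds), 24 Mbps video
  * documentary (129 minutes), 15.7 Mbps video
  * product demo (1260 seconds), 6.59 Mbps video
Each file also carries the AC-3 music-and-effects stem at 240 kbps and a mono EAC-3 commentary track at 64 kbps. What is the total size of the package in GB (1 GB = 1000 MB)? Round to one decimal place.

21.9 GB

Audio total: 240 + 64 = 304 kbps = 0.304 Mbps.
lecture capture: 1.764 Mbps × 6060 s = 10689.8 Mb
screen recording: 2.794 Mbps × 3060 s = 8549.6 Mb
drone footage reel: 24.304 Mbps × 973 s = 23647.8 Mb
documentary: 16.004 Mbps × 7740 s = 123871.0 Mb
product demo: 6.894 Mbps × 1260 s = 8686.4 Mb
Total: 175444.7 Mb = 21930.6 MB.
= 21.93 GB.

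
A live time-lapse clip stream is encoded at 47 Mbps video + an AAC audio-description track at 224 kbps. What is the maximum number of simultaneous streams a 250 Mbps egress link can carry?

5

Audio: 224 kbps = 0.224 Mbps.
Per-viewer media rate: 47.224 Mbps.
250 Mbps = 250.0 Mbps; 250.0 / 47.224 = 5.29 → 5 viewers.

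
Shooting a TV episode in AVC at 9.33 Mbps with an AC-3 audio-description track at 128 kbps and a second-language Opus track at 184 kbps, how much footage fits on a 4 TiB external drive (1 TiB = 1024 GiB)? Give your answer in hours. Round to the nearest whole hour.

Audio total: 128 + 184 = 312 kbps = 0.312 Mbps.
Total bitrate: 9.33 + 0.312 = 9.642 Mbps.
Capacity: 4 TiB = 35,184,372 Mb.
Recording time: 35,184,372 / 9.642 = 3,649,074 s ≈ 1,014 hours.

1014 hours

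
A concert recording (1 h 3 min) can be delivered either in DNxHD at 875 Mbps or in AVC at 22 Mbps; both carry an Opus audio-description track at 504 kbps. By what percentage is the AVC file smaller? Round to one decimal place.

97.4%

1 h 3 min = 63 min = 3780 s
Audio: 504 kbps = 0.504 Mbps.
DNxHD: 875.504 Mbps × 3780 s = 3309405.1 Mb = 385.265 GiB.
AVC: 22.504 Mbps × 3780 s = 85065.1 Mb = 9.903 GiB.
Reduction: (1 − 9.903/385.265) × 100 = 97.43%.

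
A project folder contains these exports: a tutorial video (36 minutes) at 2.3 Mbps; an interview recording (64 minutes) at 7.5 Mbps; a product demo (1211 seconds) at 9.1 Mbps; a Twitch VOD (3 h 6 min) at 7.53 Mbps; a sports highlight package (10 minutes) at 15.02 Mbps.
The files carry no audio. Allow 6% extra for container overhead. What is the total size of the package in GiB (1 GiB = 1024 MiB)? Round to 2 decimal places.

17.01 GiB

tutorial video: 2.300 Mbps × 2160 s × 1.06 = 5266.1 Mb
interview recording: 7.500 Mbps × 3840 s × 1.06 = 30528.0 Mb
product demo: 9.100 Mbps × 1211 s × 1.06 = 11681.3 Mb
Twitch VOD: 7.530 Mbps × 11160 s × 1.06 = 89076.9 Mb
sports highlight package: 15.020 Mbps × 600 s × 1.06 = 9552.7 Mb
Total: 146105.0 Mb = 18263.1 MB.
= 17.01 GiB.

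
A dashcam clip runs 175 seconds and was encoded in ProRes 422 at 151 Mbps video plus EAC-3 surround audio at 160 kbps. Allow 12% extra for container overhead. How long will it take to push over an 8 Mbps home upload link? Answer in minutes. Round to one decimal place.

Audio: 160 kbps = 0.160 Mbps.
Total bitrate: 151.160 Mbps.
File: 151.160 Mbps × 175 s = 26453.0 Mb.
With 12% container overhead: ×1.12. → 29627.4 Mb.
At 8 Mbps: 29627.4 / 8 = 3703.4 s ≈ 61.7 minutes.

61.7 minutes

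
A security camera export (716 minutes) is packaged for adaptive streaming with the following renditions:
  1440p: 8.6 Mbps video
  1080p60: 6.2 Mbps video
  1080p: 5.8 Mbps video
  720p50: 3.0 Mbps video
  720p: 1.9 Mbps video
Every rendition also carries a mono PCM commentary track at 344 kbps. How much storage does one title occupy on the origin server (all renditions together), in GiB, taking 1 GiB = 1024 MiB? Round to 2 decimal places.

716 min = 42960 s
Audio: 344 kbps = 0.344 Mbps.
Sum of rendition bitrates: (8.6+0.344) + (6.2+0.344) + (5.8+0.344) + (3.0+0.344) + (1.9+0.344) = 27.220 Mbps.
× 42960 s = 1,169,371 Mb = 146,171 MB = 136.1 GiB.

136.13 GiB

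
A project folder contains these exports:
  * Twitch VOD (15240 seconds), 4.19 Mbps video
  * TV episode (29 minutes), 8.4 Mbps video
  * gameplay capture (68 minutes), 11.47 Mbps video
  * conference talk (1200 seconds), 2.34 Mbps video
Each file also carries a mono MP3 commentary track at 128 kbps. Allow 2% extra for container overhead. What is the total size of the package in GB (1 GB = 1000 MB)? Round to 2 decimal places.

16.69 GB

Audio: 128 kbps = 0.128 Mbps.
Twitch VOD: 4.318 Mbps × 15240 s × 1.02 = 67122.4 Mb
TV episode: 8.528 Mbps × 1740 s × 1.02 = 15135.5 Mb
gameplay capture: 11.598 Mbps × 4080 s × 1.02 = 48266.2 Mb
conference talk: 2.468 Mbps × 1200 s × 1.02 = 3020.8 Mb
Total: 133545.0 Mb = 16693.1 MB.
= 16.69 GB.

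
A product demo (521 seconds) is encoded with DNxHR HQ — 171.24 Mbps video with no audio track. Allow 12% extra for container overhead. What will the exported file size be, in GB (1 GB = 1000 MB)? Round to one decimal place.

Total bitrate: 171.24 Mbps.
Stream data: 171.240 Mbps × 521 s = 89216.0 Mb.
With 12% container overhead: ×1.12.
99,922 Mb ÷ 8 = 12,490 MB → 12.49 GB.

12.5 GB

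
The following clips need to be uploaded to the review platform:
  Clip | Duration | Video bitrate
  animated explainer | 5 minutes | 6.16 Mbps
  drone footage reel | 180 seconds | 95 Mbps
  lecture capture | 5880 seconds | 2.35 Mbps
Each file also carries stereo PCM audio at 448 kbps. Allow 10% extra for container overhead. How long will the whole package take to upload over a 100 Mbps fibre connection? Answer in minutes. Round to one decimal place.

Audio: 448 kbps = 0.448 Mbps.
animated explainer: 6.608 Mbps × 300 s × 1.10 = 2180.6 Mb
drone footage reel: 95.448 Mbps × 180 s × 1.10 = 18898.7 Mb
lecture capture: 2.798 Mbps × 5880 s × 1.10 = 18097.5 Mb
Total: 39176.8 Mb = 4897.1 MB.
At 100 Mbps: 39176.8 / 100 = 392 s ≈ 6.53 minutes.

6.5 minutes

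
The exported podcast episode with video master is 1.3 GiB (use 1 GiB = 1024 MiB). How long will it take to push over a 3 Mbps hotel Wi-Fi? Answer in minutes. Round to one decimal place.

62.0 minutes

File: 1.3 GiB = 11166.9 Mb.
At 3 Mbps: 11166.9 / 3 = 3722.3 s ≈ 62 minutes.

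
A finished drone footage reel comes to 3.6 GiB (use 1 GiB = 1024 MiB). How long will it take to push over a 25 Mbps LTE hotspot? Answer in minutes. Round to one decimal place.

20.6 minutes

File: 3.6 GiB = 30923.8 Mb.
At 25 Mbps: 30923.8 / 25 = 1237.0 s ≈ 20.6 minutes.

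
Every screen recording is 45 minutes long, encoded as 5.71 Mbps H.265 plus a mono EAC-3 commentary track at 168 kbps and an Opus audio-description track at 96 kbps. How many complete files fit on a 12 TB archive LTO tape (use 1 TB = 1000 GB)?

45 min = 2700 s
Audio total: 168 + 96 = 264 kbps = 0.264 Mbps.
Total bitrate: 5.974 Mbps.
Per item: 5.974 Mbps × 2700 s = 16,130 Mb = 2,016 MB.
Capacity: 12 TB = 96,000,000 Mb; 5951.72 items → 5951 complete.

5951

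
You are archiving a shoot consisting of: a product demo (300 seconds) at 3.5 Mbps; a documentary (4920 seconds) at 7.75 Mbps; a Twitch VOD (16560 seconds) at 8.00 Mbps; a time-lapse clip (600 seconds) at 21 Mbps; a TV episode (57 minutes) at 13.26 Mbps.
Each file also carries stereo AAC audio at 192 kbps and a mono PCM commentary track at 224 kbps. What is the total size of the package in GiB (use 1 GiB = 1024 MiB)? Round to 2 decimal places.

Audio total: 192 + 224 = 416 kbps = 0.416 Mbps.
product demo: 3.916 Mbps × 300 s = 1174.8 Mb
documentary: 8.166 Mbps × 4920 s = 40176.7 Mb
Twitch VOD: 8.416 Mbps × 16560 s = 139369.0 Mb
time-lapse clip: 21.416 Mbps × 600 s = 12849.6 Mb
TV episode: 13.676 Mbps × 3420 s = 46771.9 Mb
Total: 240342.0 Mb = 30042.8 MB.
= 27.98 GiB.

27.98 GiB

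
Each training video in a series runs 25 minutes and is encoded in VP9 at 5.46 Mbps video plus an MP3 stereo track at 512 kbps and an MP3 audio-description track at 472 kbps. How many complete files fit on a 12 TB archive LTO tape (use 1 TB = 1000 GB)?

25 min = 1500 s
Audio total: 512 + 472 = 984 kbps = 0.984 Mbps.
Total bitrate: 6.444 Mbps.
Per item: 6.444 Mbps × 1500 s = 9,666 Mb = 1,208 MB.
Capacity: 12 TB = 96,000,000 Mb; 9931.72 items → 9931 complete.

9931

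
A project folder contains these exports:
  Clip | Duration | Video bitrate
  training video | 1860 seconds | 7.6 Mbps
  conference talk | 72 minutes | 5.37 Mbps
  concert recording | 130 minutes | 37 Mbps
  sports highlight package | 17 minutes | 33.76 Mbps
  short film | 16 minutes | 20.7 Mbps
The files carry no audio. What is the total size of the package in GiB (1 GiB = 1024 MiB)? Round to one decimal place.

training video: 7.600 Mbps × 1860 s = 14136.0 Mb
conference talk: 5.370 Mbps × 4320 s = 23198.4 Mb
concert recording: 37.000 Mbps × 7800 s = 288600.0 Mb
sports highlight package: 33.760 Mbps × 1020 s = 34435.2 Mb
short film: 20.700 Mbps × 960 s = 19872.0 Mb
Total: 380241.6 Mb = 47530.2 MB.
= 44.27 GiB.

44.3 GiB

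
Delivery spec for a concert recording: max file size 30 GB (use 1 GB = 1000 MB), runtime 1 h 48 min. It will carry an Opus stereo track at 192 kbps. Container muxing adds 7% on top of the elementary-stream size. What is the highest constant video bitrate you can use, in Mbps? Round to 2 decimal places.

34.42 Mbps

Budget: 30 GB = 240000.0 Mb.
Stream payload after overhead: 240000.0 / 1.07 = 224299.1 Mb.
1 h 48 min = 108 min = 6480 s
Total bitrate budget: 224299.1 Mb / 6480 s = 34.614 Mbps.
Audio: 192 kbps = 0.192 Mbps.
Video: 34.614 − 0.192 = 34.422 Mbps.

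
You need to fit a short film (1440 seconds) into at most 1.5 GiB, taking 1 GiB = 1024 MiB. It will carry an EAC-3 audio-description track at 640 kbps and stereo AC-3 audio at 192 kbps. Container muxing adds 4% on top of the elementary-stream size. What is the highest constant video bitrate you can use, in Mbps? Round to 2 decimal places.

7.77 Mbps

Budget: 1.5 GiB = 12884.9 Mb.
Stream payload after overhead: 12884.9 / 1.04 = 12389.3 Mb.
Total bitrate budget: 12389.3 Mb / 1440 s = 8.604 Mbps.
Audio total: 640 + 192 = 832 kbps = 0.832 Mbps.
Video: 8.604 − 0.832 = 7.772 Mbps.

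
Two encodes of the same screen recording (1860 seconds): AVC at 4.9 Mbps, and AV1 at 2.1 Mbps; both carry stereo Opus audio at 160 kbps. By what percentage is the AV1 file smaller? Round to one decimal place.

55.3%

Audio: 160 kbps = 0.160 Mbps.
AVC: 5.060 Mbps × 1860 s = 9411.6 Mb = 1.176 GB.
AV1: 2.260 Mbps × 1860 s = 4203.6 Mb = 0.525 GB.
Reduction: (1 − 0.525/1.176) × 100 = 55.34%.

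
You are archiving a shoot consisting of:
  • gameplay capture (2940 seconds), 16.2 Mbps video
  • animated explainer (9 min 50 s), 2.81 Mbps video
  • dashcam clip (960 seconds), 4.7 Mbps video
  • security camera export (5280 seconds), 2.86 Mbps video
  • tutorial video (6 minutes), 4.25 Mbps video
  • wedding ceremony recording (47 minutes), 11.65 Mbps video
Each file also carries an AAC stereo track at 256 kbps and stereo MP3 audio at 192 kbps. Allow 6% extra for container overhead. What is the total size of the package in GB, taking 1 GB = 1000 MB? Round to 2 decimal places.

14.45 GB

Audio total: 256 + 192 = 448 kbps = 0.448 Mbps.
gameplay capture: 16.648 Mbps × 2940 s × 1.06 = 51881.8 Mb
animated explainer: 3.258 Mbps × 590 s × 1.06 = 2037.6 Mb
dashcam clip: 5.148 Mbps × 960 s × 1.06 = 5238.6 Mb
security camera export: 3.308 Mbps × 5280 s × 1.06 = 18514.2 Mb
tutorial video: 4.698 Mbps × 360 s × 1.06 = 1792.8 Mb
wedding ceremony recording: 12.098 Mbps × 2820 s × 1.06 = 36163.3 Mb
Total: 115628.3 Mb = 14453.5 MB.
= 14.45 GB.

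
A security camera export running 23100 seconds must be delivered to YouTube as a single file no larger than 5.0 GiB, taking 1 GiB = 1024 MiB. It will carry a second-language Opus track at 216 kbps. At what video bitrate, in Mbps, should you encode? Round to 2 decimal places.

1.64 Mbps

Budget: 5.0 GiB = 42949.7 Mb.
Total bitrate budget: 42949.7 Mb / 23100 s = 1.859 Mbps.
Audio: 216 kbps = 0.216 Mbps.
Video: 1.859 − 0.216 = 1.643 Mbps.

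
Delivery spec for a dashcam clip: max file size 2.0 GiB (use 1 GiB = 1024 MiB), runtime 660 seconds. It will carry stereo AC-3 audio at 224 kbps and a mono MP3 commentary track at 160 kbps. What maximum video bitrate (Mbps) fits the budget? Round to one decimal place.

Budget: 2.0 GiB = 17179.9 Mb.
Total bitrate budget: 17179.9 Mb / 660 s = 26.030 Mbps.
Audio total: 224 + 160 = 384 kbps = 0.384 Mbps.
Video: 26.030 − 0.384 = 25.646 Mbps.

25.6 Mbps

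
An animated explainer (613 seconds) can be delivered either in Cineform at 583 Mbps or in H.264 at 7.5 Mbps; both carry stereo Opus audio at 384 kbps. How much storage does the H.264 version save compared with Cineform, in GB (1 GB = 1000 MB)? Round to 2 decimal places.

Audio: 384 kbps = 0.384 Mbps.
Cineform: 583.384 Mbps × 613 s = 357614.4 Mb = 44.702 GB.
H.264: 7.884 Mbps × 613 s = 4832.9 Mb = 0.604 GB.
Saving: 44.702 − 0.604 = 44.098 GB.

44.10 GB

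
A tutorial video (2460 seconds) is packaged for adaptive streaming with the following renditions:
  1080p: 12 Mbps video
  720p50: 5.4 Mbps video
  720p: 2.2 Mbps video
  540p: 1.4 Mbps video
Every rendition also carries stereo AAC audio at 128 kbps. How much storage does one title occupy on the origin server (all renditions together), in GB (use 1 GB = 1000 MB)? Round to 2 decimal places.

6.61 GB

Audio: 128 kbps = 0.128 Mbps.
Sum of rendition bitrates: (12+0.128) + (5.4+0.128) + (2.2+0.128) + (1.4+0.128) = 21.512 Mbps.
× 2460 s = 52,920 Mb = 6,615 MB = 6.615 GB.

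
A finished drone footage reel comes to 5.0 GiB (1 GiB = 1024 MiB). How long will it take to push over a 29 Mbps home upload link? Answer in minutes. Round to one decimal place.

24.7 minutes

File: 5.0 GiB = 42949.7 Mb.
At 29 Mbps: 42949.7 / 29 = 1481.0 s ≈ 24.7 minutes.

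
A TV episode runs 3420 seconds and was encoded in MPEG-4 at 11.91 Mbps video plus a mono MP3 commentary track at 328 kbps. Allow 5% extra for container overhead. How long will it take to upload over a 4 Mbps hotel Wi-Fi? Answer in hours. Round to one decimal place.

3.1 hours

Audio: 328 kbps = 0.328 Mbps.
Total bitrate: 12.238 Mbps.
File: 12.238 Mbps × 3420 s = 41854.0 Mb.
With 5% container overhead: ×1.05. → 43946.7 Mb.
At 4 Mbps: 43946.7 / 4 = 10986.7 s ≈ 3.05 hours.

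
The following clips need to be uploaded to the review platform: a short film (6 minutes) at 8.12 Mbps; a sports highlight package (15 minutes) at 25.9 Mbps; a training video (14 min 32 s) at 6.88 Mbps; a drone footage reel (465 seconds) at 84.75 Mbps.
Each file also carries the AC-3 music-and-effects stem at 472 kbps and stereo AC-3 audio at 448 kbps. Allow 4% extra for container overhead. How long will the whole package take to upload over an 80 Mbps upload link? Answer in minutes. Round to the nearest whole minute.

Audio total: 472 + 448 = 920 kbps = 0.920 Mbps.
short film: 9.040 Mbps × 360 s × 1.04 = 3384.6 Mb
sports highlight package: 26.820 Mbps × 900 s × 1.04 = 25103.5 Mb
training video: 7.800 Mbps × 872 s × 1.04 = 7073.7 Mb
drone footage reel: 85.670 Mbps × 465 s × 1.04 = 41430.0 Mb
Total: 76991.8 Mb = 9624.0 MB.
At 80 Mbps: 76991.8 / 80 = 962 s ≈ 16 minutes.

16 minutes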